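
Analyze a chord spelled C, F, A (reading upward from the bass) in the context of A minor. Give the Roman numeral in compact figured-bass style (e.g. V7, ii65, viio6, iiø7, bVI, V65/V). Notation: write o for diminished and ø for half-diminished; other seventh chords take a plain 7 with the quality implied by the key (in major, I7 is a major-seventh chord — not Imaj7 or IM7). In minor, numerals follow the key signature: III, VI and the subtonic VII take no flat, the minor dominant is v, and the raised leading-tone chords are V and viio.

VI64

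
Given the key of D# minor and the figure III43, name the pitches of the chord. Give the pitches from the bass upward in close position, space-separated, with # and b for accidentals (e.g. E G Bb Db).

In D# minor, scale degree 3 is F#, and the diatonic chord built there is a major seventh chord.
Stacking thirds from F# gives F#-A#-C#-E#.
With the 43 figure the chord is in second inversion; from the bass C# upward in close position it reads C#-E#-F#-A#.

C# E# F# A#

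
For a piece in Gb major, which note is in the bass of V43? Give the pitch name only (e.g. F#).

Ab

V in Gb major has root Db; the chord is Db-F-Ab-Cb.
The figure 43 means second inversion — the fifth is in the bass.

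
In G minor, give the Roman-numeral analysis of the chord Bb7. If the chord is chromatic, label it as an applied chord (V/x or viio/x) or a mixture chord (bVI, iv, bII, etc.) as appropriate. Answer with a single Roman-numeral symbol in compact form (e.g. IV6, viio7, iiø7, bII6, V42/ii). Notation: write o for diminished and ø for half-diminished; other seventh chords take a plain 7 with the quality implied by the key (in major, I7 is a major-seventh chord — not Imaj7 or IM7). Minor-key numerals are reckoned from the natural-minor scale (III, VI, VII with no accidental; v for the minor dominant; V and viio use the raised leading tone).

V7/VI

The pitches Bb-D-F-Ab form a dominant seventh chord rooted on Bb.
Bb is not a diatonic chord root with this quality in G minor, but it lies a perfect fifth above Eb (VI), so the chord functions as an applied dominant of VI.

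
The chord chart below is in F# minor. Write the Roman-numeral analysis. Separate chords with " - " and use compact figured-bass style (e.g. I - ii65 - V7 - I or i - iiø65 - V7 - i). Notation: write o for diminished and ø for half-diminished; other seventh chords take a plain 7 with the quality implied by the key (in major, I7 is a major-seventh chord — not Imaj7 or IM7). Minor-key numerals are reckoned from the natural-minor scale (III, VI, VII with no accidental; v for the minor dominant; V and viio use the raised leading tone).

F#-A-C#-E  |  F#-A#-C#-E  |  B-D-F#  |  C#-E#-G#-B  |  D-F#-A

i7 - V7/iv - iv - V7 - VI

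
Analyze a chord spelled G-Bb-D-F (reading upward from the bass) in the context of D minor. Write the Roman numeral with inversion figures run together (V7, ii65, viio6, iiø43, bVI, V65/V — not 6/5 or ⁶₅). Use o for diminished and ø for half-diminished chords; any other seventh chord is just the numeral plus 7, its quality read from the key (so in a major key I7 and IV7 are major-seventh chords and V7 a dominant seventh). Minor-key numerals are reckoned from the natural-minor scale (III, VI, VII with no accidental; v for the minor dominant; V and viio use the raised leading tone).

iv7

Stacked in thirds the chord is G-Bb-D-F: a minor seventh chord on G.
In D minor, G is the subdominant; the diatonic minor seventh chord there is iv7.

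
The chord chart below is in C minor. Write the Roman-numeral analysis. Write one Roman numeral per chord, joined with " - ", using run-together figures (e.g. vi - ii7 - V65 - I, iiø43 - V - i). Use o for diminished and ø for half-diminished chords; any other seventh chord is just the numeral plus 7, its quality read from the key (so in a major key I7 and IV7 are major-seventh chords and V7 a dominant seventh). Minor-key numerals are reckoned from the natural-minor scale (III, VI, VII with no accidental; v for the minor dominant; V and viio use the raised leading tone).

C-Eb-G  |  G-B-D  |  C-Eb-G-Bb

C-Eb-G: root C is the tonic; minor triad there is i.
G-B-D: root G is the dominant; major triad there is V.
C-Eb-G-Bb: minor seventh chord on C = scale degree 1 → i7.

i - V - i7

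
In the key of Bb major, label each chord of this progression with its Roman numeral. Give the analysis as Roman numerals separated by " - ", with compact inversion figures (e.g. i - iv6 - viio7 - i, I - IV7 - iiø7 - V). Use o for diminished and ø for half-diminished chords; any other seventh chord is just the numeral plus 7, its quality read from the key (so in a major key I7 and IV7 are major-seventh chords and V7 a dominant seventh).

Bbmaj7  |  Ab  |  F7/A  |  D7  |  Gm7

Bbmaj7 has root Bb, degree 1 in Bb major, so I7.
Ab is non-diatonic — bVII, a mixture chord from Bb minor.
F7/A: dominant seventh chord on F = scale degree 5 → V65.
D7 is the secondary dominant of vi (dominant seventh chord on D): V7/vi.
Gm7: minor seventh chord on G = scale degree 6 → vi7.

I7 - bVII - V65 - V7/vi - vi7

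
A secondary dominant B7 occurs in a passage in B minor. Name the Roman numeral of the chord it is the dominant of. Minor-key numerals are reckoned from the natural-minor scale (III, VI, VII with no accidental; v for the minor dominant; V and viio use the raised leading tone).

The chord is a dominant seventh chord on B.
A dominant resolves down a perfect fifth: B → E. In B minor, E is scale degree 4, i.e. iv.

iv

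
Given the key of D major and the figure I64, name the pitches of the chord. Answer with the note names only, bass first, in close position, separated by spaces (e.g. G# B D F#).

A D F#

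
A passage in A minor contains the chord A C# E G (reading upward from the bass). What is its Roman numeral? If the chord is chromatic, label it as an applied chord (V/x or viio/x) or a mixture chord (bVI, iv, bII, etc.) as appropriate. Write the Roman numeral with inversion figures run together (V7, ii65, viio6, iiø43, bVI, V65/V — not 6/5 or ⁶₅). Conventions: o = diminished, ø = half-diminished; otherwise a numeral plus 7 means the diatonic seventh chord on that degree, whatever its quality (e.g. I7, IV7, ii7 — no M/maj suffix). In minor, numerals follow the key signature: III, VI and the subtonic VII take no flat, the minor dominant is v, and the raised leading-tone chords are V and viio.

V7/iv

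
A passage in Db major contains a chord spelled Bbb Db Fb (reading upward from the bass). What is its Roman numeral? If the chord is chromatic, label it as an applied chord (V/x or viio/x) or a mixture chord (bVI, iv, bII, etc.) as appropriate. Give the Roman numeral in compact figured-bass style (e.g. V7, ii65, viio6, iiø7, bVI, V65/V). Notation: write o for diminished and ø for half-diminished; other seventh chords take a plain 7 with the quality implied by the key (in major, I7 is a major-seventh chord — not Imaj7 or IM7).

The pitches Bbb-Db-Fb form a major triad rooted on Bbb.
Bbb is the lowered sixth degree of Db major (diatonic 6 would be Bb). This is a major triad on the lowered sixth degree, borrowed from the parallel minor.

bVI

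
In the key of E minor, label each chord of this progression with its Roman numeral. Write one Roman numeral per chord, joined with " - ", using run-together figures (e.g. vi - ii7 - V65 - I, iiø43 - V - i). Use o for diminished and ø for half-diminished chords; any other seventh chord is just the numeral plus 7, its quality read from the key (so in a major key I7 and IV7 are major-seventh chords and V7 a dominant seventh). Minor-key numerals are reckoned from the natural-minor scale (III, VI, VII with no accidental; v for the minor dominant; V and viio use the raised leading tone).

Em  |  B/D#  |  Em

i - V6 - i

Em has root E, degree 1 in E minor, so i.
B/D#: root B is the dominant; major triad there is V6.
Em: root E is the tonic; minor triad there is i.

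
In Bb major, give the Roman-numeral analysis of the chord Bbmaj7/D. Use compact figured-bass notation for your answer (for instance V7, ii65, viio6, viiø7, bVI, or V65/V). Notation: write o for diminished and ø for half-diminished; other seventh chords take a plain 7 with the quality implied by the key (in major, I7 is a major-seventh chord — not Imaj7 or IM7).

Stacked in thirds the chord is Bb-D-F-A: a major seventh chord on Bb.
Bb is scale degree 1 in Bb major, and a major seventh chord on that degree is written I7.
With D in the bass the chord is in first inversion, so the figured bass is 65.

I65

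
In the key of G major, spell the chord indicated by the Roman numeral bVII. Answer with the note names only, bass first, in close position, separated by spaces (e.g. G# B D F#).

F A C

Scale degree 7 in G major is F#; lowering it a half step gives F. bVII is a major triad on the lowered seventh degree (the subtonic), borrowed from the parallel minor.
So the chord is F-A-C, a major triad.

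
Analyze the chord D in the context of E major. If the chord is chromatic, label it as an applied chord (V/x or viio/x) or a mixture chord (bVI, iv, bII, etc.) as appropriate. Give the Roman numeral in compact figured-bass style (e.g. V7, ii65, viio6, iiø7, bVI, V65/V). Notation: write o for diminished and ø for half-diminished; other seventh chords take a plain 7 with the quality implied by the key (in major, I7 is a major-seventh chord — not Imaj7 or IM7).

bVII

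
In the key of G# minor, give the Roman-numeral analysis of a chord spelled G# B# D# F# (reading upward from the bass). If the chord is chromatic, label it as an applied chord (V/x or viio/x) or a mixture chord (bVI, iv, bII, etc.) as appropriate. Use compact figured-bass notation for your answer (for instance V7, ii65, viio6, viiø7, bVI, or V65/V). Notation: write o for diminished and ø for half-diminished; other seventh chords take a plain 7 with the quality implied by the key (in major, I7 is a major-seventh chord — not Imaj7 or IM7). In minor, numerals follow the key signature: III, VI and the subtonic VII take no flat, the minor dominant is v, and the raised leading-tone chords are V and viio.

V7/iv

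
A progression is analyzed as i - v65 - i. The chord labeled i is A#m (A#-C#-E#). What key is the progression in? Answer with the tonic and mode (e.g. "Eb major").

The anchor chord is a minor triad on A#, labeled i.
If A# is scale degree 1 and the mode makes that degree carry a minor triad, the tonic is A# and the mode is minor.

A# minor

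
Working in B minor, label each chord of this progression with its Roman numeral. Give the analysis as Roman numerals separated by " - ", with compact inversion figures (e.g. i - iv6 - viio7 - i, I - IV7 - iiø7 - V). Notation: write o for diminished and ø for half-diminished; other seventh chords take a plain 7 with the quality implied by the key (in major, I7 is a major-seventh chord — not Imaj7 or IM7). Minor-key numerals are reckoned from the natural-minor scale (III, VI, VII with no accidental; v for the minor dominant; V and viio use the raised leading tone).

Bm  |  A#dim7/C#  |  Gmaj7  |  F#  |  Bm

Bm: minor triad on B = scale degree 1 → i.
A#dim7/C#: root A# is the leading tone; fully diminished seventh chord there is viio65.
Gmaj7: root G is the submediant; major seventh chord there is VI7.
F#: root F# is the dominant; major triad there is V.
Bm has root B, degree 1 in B minor, so i.

i - viio65 - VI7 - V - i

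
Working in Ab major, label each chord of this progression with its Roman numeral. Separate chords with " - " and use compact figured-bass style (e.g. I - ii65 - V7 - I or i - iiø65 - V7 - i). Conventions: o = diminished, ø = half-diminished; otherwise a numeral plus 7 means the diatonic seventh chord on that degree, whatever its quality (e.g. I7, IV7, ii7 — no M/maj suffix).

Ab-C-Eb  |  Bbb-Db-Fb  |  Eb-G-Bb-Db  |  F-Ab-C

I - bII - V7 - vi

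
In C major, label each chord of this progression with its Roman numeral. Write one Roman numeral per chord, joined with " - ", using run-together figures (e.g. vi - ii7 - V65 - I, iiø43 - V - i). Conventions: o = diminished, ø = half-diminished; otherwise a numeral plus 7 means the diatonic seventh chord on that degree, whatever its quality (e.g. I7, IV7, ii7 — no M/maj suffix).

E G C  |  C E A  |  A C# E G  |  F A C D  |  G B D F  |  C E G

I6 - vi6 - V7/ii - ii65 - V7 - I

E-G-C has root C, degree 1 in C major, so I6.
C-E-A has root A, degree 6 in C major, so vi6.
A-C#-E-G is the secondary dominant of ii (dominant seventh chord on A): V7/ii.
F-A-C-D: minor seventh chord on D = scale degree 2 → ii65.
G-B-D-F has root G, degree 5 in C major, so V7.
C-E-G: major triad on C = scale degree 1 → I.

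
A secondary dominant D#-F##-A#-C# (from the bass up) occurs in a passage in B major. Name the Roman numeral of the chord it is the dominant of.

vi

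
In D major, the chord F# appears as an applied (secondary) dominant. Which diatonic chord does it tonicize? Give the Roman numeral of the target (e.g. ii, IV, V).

vi

The chord is a major triad on F#.
A dominant resolves down a perfect fifth: F# → B. In D major, B is scale degree 6, i.e. vi.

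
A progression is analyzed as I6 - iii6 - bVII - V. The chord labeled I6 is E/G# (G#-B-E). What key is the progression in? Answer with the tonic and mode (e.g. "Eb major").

The chord E/G# is a major triad rooted on E; its label is I6.
If E is scale degree 1 and the mode makes that degree carry a major triad, the tonic is E and the mode is major.

E major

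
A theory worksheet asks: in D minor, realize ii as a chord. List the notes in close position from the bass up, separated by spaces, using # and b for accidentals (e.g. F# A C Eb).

E G B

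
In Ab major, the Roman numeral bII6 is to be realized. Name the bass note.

bII in Ab major has root Bbb; the chord is Bbb-Db-Fb.
The figure 6 means first inversion — the third is in the bass.

Db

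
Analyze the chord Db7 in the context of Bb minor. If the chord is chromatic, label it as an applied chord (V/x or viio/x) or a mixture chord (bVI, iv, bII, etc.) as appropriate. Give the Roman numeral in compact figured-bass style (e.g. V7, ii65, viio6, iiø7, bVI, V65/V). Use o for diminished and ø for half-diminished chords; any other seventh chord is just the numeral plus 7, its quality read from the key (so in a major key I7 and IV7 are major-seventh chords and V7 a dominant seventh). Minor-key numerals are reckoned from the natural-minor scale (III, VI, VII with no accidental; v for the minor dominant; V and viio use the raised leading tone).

V7/VI

Stacked in thirds the chord is Db-F-Ab-Cb: a dominant seventh chord on Db.
Db is not a diatonic chord root with this quality in Bb minor, but it lies a perfect fifth above Gb (VI), so the chord functions as an applied dominant of VI.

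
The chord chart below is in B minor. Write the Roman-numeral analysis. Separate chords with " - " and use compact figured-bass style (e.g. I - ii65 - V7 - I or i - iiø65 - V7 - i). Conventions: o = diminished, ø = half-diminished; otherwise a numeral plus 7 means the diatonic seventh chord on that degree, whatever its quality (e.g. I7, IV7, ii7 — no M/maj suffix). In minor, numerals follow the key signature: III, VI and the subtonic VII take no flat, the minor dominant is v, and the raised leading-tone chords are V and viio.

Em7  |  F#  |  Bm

iv7 - V - i

Em7: minor seventh chord on E = scale degree 4 → iv7.
F# has root F#, degree 5 in B minor, so V.
Bm: minor triad on B = scale degree 1 → i.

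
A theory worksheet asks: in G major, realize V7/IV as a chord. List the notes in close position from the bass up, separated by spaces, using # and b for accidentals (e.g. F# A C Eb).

G B D F

The slash means an applied dominant: we want the dominant of IV. In G major, IV is C major, and its dominant is built on G.
Building a dominant seventh chord on G gives G-B-D-F.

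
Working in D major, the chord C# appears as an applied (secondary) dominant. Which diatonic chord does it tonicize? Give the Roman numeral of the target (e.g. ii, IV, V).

The chord is a major triad on C#.
A dominant resolves down a perfect fifth: C# → F#. In D major, F# is scale degree 3, i.e. iii.

iii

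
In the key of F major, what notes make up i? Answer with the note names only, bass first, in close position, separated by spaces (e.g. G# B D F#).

Scale degree 1 in F major is F; here the chord built on it is altered to a minor triad. i is the minor tonic, borrowed from the parallel minor.
So the chord is F-Ab-C.

F Ab C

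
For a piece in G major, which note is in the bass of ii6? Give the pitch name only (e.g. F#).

ii in G major has root A; the chord is A-C-E.
The figure 6 means first inversion — the third is in the bass.

C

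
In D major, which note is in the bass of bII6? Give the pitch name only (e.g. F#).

bII in D major has root Eb; the chord is Eb-G-Bb.
The figure 6 means first inversion — the third is in the bass.

G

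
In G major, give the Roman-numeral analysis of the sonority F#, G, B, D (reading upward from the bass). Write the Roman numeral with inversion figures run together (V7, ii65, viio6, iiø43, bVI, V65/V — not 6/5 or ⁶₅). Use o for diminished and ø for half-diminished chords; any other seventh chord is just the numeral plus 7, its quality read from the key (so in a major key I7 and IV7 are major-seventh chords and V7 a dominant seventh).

I42

The pitches G-B-D-F# form a major seventh chord rooted on G.
G is scale degree 1 in G major, and a major seventh chord on that degree is written I7.
With F# in the bass the chord is in third inversion, so the figured bass is 42.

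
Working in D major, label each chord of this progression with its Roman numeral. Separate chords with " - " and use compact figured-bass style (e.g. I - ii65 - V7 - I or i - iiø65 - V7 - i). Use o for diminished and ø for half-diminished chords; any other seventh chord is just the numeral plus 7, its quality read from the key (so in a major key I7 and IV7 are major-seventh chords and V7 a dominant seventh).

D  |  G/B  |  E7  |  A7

I - IV6 - V7/V - V7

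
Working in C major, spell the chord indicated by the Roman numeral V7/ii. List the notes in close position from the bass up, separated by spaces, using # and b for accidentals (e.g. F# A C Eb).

The slash means an applied dominant: we want the dominant of ii. In C major, ii is D minor, and its dominant is built on A.
Building a dominant seventh chord on A gives A-C#-E-G.

A C# E G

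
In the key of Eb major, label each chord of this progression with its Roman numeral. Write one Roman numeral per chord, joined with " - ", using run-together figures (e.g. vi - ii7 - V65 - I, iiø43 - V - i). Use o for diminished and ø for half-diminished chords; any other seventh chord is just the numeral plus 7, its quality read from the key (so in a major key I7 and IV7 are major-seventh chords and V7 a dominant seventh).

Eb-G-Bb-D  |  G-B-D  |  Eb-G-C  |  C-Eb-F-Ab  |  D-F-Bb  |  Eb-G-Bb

Eb-G-Bb-D has root Eb, degree 1 in Eb major, so I7.
G-B-D: a major triad on G, the applied dominant of vi → V/vi.
Eb-G-C has root C, degree 6 in Eb major, so vi6.
C-Eb-F-Ab: minor seventh chord on F = scale degree 2 → ii43.
D-F-Bb has root Bb, degree 5 in Eb major, so V6.
Eb-G-Bb has root Eb, degree 1 in Eb major, so I.

I7 - V/vi - vi6 - ii43 - V6 - I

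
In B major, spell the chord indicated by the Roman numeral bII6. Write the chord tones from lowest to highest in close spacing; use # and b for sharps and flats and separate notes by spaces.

E G C

bII6 is the Neapolitan sixth — a major triad on the lowered second degree, here in its customary first inversion. In B major that root is C.
So the chord is C-E-G, a major triad.
With the 6 figure the chord is in first inversion; from the bass E upward in close position it reads E-G-C.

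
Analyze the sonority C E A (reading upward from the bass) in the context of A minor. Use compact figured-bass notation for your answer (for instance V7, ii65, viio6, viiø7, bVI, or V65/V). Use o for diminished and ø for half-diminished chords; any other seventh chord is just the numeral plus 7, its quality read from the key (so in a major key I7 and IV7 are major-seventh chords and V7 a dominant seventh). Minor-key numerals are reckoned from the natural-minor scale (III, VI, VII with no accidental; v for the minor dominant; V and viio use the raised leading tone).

i6

The pitches A-C-E form a minor triad rooted on A.
A is scale degree 1 in A minor, and a minor triad on that degree is written i.
With C in the bass the chord is in first inversion, so the figured bass is 6.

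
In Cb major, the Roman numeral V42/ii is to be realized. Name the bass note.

Gb

The applied chord V42/ii is rooted on Ab: Ab-C-Eb-Gb.
The figure 42 means third inversion — the seventh is in the bass.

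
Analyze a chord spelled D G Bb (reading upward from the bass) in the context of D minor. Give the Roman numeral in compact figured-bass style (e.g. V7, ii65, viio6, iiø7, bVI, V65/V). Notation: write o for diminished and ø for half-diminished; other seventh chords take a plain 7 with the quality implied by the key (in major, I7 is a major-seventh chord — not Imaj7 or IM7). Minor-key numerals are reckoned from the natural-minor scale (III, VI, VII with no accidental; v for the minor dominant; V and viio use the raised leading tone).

iv64

The pitches G-Bb-D form a minor triad rooted on G.
G is scale degree 4 in D minor, and a minor triad on that degree is written iv.
With D in the bass the chord is in second inversion, so the figured bass is 64.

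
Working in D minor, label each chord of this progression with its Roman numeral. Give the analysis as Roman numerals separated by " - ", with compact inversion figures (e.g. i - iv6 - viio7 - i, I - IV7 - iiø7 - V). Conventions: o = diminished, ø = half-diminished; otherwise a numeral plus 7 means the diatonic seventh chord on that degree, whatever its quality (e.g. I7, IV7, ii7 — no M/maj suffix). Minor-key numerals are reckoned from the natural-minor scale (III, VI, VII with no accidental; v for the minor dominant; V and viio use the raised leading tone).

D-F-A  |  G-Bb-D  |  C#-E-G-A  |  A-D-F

i - iv - V65 - i64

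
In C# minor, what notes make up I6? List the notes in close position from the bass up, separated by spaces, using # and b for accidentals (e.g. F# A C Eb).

E# G# C#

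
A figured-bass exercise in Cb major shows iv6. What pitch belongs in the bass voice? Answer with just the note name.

Abb

iv in Cb major has root Fb; the chord is Fb-Abb-Cb.
The figure 6 means first inversion — the third is in the bass.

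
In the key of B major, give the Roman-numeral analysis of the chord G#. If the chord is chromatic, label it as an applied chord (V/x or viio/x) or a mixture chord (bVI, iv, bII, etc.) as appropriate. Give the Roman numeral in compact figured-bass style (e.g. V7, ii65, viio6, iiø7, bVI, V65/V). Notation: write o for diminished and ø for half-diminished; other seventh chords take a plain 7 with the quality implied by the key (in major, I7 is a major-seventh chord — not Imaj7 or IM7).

V/ii

The pitches G#-B#-D# form a major triad rooted on G#.
G# is not a diatonic chord root with this quality in B major, but it lies a perfect fifth above C# (ii), so the chord functions as an applied dominant of ii.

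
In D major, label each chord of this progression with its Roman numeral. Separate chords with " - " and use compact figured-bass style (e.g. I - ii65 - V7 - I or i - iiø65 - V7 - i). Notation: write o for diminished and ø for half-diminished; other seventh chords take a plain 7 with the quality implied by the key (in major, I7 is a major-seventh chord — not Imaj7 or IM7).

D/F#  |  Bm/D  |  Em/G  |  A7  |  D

I6 - vi6 - ii6 - V7 - I

D/F#: root D is the tonic; major triad there is I6.
Bm/D: minor triad on B = scale degree 6 → vi6.
Em/G: root E is the supertonic; minor triad there is ii6.
A7 has root A, degree 5 in D major, so V7.
D: major triad on D = scale degree 1 → I.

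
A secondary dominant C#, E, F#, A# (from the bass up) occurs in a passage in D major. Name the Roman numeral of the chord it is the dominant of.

vi

The chord is a dominant seventh chord on F#.
A dominant resolves down a perfect fifth: F# → B. In D major, B is scale degree 6, i.e. vi.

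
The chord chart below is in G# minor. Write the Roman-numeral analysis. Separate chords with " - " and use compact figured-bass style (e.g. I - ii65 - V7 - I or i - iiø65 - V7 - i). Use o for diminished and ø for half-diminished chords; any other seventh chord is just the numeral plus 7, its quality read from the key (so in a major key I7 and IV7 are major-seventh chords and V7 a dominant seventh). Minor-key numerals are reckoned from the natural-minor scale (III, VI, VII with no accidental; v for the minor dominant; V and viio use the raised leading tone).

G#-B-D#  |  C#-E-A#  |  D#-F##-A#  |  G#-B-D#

i - iio6 - V - i

G#-B-D#: root G# is the tonic; minor triad there is i.
C#-E-A# has root A#, degree 2 in G# minor, so iio6.
D#-F##-A#: major triad on D# = scale degree 5 → V.
G#-B-D#: minor triad on G# = scale degree 1 → i.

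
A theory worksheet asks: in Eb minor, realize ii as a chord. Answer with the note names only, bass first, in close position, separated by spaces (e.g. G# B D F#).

ii is the minor supertonic, borrowed from the parallel major (the Dorian ii). In Eb minor that root is F.
So the chord is F-Ab-C, a minor triad.

F Ab C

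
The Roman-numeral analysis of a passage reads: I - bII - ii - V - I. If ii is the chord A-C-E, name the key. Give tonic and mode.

ii is given as A-C-E — a minor triad with root A.
Counting down one scale step from A places the tonic on G; a minor triad on degree 2 is diatonic only in major.

G major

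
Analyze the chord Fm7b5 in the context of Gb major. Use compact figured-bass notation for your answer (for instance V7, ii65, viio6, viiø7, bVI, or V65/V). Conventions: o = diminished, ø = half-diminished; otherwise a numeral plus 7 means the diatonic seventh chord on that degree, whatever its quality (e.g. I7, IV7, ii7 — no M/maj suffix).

viiø7

The pitches F-Ab-Cb-Eb form a half-diminished seventh chord rooted on F.
F is scale degree 7 in Gb major, and a half-diminished seventh chord on that degree is written viiø7.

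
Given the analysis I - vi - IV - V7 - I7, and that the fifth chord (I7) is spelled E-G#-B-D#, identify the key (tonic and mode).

E major

I7 is given as E-G#-B-D# — a major seventh chord with root E.
If E is scale degree 1 and the mode makes that degree carry a major seventh chord, the tonic is E and the mode is major.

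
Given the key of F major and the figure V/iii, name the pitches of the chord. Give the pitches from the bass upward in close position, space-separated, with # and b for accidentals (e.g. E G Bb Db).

E G# B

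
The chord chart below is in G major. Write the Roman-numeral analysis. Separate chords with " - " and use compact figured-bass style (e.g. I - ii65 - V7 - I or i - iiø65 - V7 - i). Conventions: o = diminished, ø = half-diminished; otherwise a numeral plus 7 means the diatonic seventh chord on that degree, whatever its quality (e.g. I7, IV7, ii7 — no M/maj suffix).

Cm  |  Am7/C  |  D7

Cm: minor triad on C — chromatic; iv (borrowed from the parallel minor).
Am7/C has root A, degree 2 in G major, so ii65.
D7: dominant seventh chord on D = scale degree 5 → V7.

iv - ii65 - V7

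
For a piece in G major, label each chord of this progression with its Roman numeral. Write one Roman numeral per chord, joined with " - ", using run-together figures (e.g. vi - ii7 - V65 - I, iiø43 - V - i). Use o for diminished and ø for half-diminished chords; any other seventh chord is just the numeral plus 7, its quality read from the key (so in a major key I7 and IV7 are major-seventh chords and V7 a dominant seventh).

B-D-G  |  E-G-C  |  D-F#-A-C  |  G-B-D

B-D-G has root G, degree 1 in G major, so I6.
E-G-C: major triad on C = scale degree 4 → IV6.
D-F#-A-C has root D, degree 5 in G major, so V7.
G-B-D: major triad on G = scale degree 1 → I.

I6 - IV6 - V7 - I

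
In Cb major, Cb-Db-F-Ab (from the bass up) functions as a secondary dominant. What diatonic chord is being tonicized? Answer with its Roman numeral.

V

The chord is a dominant seventh chord on Db.
A dominant resolves down a perfect fifth: Db → Gb. In Cb major, Gb is scale degree 5, i.e. V.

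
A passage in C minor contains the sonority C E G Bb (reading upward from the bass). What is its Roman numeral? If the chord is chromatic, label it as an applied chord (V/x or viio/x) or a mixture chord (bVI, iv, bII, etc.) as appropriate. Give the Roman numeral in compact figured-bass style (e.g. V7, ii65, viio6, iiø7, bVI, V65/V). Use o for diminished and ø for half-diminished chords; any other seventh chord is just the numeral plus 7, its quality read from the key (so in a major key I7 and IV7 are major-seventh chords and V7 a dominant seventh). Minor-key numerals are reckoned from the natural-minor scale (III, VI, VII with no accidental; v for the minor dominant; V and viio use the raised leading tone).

V7/iv

Stacked in thirds the chord is C-E-G-Bb: a dominant seventh chord on C.
C is not a diatonic chord root with this quality in C minor, but it lies a perfect fifth above F (iv), so the chord functions as an applied dominant of iv.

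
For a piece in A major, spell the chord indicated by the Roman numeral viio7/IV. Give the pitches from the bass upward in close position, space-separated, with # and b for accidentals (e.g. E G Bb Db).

C# E G Bb

The slash marks an applied leading-tone chord: viio of IV. In A major, IV is D, so the leading tone to it is C#, a half step below.
Building a fully diminished seventh chord on C# gives C#-E-G-Bb.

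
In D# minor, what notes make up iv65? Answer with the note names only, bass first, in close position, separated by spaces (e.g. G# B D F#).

B D# F# G#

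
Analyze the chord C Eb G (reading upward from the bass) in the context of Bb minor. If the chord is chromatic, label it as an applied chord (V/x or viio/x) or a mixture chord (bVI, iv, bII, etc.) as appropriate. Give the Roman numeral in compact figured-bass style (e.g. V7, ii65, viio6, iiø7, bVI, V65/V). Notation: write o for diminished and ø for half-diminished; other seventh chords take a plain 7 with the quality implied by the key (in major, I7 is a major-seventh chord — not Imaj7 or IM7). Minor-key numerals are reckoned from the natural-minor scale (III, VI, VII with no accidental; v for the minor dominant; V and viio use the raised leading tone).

The pitches C-Eb-G form a minor triad rooted on C.
C is the second degree of Bb minor. This is the minor supertonic, borrowed from the parallel major (the Dorian ii).

ii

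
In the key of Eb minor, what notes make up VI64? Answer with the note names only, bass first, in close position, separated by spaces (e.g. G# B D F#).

Gb Cb Eb

The numeral's case and figure indicate a major triad. In Eb minor its root, the submediant, is Cb.
Stacking thirds from Cb gives Cb-Eb-Gb.
With the 64 figure the chord is in second inversion; from the bass Gb upward in close position it reads Gb-Cb-Eb.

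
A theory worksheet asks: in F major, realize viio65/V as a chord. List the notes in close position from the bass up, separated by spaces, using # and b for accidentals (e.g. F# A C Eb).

D F Ab B

The slash marks an applied leading-tone chord: viio of V. In F major, V is C, so the leading tone to it is B, a half step below.
Building a fully diminished seventh chord on B gives B-D-F-Ab.
With the 65 figure the chord is in first inversion; from the bass D upward in close position it reads D-F-Ab-B.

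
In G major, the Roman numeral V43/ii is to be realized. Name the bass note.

B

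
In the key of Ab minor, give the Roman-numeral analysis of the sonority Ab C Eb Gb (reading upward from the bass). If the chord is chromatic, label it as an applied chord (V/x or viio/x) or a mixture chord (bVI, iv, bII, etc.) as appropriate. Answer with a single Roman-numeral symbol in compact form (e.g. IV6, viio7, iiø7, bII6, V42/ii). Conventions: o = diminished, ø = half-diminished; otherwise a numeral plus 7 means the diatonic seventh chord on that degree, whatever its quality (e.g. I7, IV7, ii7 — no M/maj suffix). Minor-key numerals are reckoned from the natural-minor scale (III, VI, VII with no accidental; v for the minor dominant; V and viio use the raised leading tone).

V7/iv

The pitches Ab-C-Eb-Gb form a dominant seventh chord rooted on Ab.
Ab is not a diatonic chord root with this quality in Ab minor, but it lies a perfect fifth above Db (iv), so the chord functions as an applied dominant of iv.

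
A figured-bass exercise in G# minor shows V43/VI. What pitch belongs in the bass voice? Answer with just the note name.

The applied chord V43/VI is rooted on B: B-D#-F#-A.
The figure 43 means second inversion — the fifth is in the bass.

F#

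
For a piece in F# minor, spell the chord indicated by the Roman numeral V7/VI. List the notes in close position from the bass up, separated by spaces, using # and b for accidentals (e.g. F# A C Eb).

The slash means an applied dominant: we want the dominant of VI. In F# minor, VI is D major, and its dominant is built on A.
Building a dominant seventh chord on A gives A-C#-E-G.

A C# E G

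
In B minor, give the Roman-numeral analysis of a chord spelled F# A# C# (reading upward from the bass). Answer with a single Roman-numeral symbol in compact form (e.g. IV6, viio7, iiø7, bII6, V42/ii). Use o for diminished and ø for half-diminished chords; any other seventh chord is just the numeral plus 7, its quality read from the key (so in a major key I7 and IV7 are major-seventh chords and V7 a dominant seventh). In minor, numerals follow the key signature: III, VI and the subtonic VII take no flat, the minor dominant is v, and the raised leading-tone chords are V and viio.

V

The pitches F#-A#-C# form a major triad rooted on F#.
In B minor, F# is the dominant; the diatonic major triad there is V.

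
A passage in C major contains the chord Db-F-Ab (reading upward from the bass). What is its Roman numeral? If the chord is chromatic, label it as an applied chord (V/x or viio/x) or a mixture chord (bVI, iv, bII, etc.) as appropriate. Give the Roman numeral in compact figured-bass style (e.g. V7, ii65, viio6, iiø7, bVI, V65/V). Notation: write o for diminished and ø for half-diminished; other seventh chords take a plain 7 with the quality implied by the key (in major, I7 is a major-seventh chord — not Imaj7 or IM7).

The pitches Db-F-Ab form a major triad rooted on Db.
Db is the lowered second degree of C major (diatonic 2 would be D). This is the Neapolitan chord — a major triad on the lowered second degree.

bII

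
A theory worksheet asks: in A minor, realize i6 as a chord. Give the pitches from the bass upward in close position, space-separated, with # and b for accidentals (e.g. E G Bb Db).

The numeral's case and figure indicate a minor triad. In A minor its root, scale degree 1, is A.
That chord is spelled A-C-E.
The figured bass 6 indicates first inversion, placing the third (C) in the bass: C-E-A.

C E A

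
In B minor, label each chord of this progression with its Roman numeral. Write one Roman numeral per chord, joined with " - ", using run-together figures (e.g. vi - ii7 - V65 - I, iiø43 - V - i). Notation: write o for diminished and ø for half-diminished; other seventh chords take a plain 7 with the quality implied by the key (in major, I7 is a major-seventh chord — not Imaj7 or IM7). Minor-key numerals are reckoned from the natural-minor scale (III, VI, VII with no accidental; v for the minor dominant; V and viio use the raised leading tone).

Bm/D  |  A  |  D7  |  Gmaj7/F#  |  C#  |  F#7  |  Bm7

i6 - VII - V7/VI - VI42 - V/V - V7 - i7

Bm/D: root B is the tonic; minor triad there is i6.
A has root A, degree 7 in B minor, so VII.
D7: a dominant seventh chord on D, the applied dominant of VI → V7/VI.
Gmaj7/F#: major seventh chord on G = scale degree 6 → VI42.
C#: a major triad on C#, the applied dominant of V → V/V.
F#7: root F# is the dominant; dominant seventh chord there is V7.
Bm7 has root B, degree 1 in B minor, so i7.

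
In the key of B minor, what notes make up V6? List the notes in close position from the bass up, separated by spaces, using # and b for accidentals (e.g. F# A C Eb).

In B minor, the fifth degree is F#. The dominant is major (leading tone raised), so V is a major triad.
That chord is spelled F#-A#-C#.
The figured bass 6 indicates first inversion, placing the third (A#) in the bass: A#-C#-F#.

A# C# F#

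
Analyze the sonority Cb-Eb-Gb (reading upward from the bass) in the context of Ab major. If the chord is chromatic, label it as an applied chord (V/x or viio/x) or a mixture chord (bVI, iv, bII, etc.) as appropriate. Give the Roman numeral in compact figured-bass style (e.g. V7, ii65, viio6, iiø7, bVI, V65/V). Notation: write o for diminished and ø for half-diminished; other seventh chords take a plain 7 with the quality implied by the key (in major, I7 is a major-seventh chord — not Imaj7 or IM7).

bIII

The pitches Cb-Eb-Gb form a major triad rooted on Cb.
Cb is the lowered third degree of Ab major (diatonic 3 would be C). This is a major triad on the lowered third degree, borrowed from the parallel minor.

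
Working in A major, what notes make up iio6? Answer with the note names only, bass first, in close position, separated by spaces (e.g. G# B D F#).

D F B

iio6 is the diminished supertonic triad, borrowed from the parallel minor. In A major that root is B.
So the chord is B-D-F, a diminished triad.
The figured bass 6 indicates first inversion, placing the third (D) in the bass: D-F-B.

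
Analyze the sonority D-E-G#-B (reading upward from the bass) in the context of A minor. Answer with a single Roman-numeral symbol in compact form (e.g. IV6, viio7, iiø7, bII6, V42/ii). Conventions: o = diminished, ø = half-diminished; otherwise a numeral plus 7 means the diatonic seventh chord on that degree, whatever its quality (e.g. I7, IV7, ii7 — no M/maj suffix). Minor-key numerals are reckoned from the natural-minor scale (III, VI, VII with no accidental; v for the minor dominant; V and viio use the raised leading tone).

V42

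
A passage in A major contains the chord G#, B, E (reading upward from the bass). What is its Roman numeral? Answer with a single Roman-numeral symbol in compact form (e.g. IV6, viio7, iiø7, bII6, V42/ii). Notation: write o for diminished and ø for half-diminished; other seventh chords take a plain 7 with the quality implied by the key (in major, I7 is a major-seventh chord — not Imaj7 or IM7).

The pitches E-G#-B form a major triad rooted on E.
E is scale degree 5 in A major, and a major triad on that degree is written V.
With G# in the bass the chord is in first inversion, so the figured bass is 6.

V6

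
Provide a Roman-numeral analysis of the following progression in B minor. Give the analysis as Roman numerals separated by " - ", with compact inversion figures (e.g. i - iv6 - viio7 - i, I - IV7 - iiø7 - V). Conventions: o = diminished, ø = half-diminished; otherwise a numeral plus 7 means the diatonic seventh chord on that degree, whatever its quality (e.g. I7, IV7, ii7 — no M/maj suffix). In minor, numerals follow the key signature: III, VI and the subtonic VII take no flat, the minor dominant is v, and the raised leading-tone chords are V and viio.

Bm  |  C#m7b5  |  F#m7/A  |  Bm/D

Bm: root B is the tonic; minor triad there is i.
C#m7b5: root C# is the supertonic; half-diminished seventh chord there is iiø7.
F#m7/A: minor seventh chord on F# = scale degree 5 → v65.
Bm/D: minor triad on B = scale degree 1 → i6.

i - iiø7 - v65 - i6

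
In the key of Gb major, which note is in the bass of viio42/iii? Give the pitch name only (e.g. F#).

Gb

The applied chord viio42/iii is rooted on A: A-C-Eb-Gb.
The figure 42 means third inversion — the seventh is in the bass.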